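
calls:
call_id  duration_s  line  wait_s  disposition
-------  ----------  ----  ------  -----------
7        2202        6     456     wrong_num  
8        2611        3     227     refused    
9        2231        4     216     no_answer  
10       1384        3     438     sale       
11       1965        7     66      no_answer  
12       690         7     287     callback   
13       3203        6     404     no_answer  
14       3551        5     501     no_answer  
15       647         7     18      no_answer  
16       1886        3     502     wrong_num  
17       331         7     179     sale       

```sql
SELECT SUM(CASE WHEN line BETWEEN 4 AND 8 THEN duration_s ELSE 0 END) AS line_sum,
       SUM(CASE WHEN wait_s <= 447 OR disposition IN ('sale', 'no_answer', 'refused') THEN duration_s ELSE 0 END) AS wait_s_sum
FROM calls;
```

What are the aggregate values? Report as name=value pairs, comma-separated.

[line_sum: line BETWEEN 4 AND 8]
call_id=7: ✓ → 2202
call_id=8: ✗
call_id=9: ✓ → 2231
call_id=10: ✗
call_id=11: ✓ → 1965
call_id=12: ✓ → 690
call_id=13: ✓ → 3203
call_id=14: ✓ → 3551
call_id=15: ✓ → 647
call_id=16: ✗
call_id=17: ✓ → 331
line_sum = 2202 + 2231 + 1965 + 690 + 3203 + 3551 + 647 + 331 = 14820
—
[wait_s_sum: wait_s <= 447 OR disposition IN ('sale', 'no_answer', 'refused')]
call_id=7: ✗
call_id=8: ✓ → 2611
call_id=9: ✓ → 2231
call_id=10: ✓ → 1384
call_id=11: ✓ → 1965
call_id=12: ✓ → 690
call_id=13: ✓ → 3203
call_id=14: ✓ → 3551
call_id=15: ✓ → 647
call_id=16: ✗
call_id=17: ✓ → 331
wait_s_sum = 2611 + 2231 + 1384 + 1965 + 690 + 3203 + 3551 + 647 + 331 = 16613

line_sum=14820, wait_s_sum=16613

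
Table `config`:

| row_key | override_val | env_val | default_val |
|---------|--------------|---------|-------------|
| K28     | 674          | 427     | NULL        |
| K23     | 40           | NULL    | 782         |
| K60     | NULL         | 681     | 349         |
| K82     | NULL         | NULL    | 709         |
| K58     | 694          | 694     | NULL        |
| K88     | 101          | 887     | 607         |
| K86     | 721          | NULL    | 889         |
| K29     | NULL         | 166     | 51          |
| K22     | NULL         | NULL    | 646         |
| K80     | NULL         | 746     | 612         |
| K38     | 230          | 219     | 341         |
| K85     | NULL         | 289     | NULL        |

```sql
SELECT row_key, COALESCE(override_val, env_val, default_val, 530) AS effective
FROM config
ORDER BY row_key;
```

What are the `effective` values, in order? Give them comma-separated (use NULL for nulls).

row_key=K22: override_val=NULL, env_val=NULL, default_val=646 → 646
row_key=K23: override_val=40 → 40
row_key=K28: override_val=674 → 674
row_key=K29: override_val=NULL, env_val=166 → 166
row_key=K38: override_val=230 → 230
row_key=K58: override_val=694 → 694
row_key=K60: override_val=NULL, env_val=681 → 681
row_key=K80: override_val=NULL, env_val=746 → 746
row_key=K82: override_val=NULL, env_val=NULL, default_val=709 → 709
row_key=K85: override_val=NULL, env_val=289 → 289
row_key=K86: override_val=721 → 721
row_key=K88: override_val=101 → 101

646, 40, 674, 166, 230, 694, 681, 746, 709, 289, 721, 101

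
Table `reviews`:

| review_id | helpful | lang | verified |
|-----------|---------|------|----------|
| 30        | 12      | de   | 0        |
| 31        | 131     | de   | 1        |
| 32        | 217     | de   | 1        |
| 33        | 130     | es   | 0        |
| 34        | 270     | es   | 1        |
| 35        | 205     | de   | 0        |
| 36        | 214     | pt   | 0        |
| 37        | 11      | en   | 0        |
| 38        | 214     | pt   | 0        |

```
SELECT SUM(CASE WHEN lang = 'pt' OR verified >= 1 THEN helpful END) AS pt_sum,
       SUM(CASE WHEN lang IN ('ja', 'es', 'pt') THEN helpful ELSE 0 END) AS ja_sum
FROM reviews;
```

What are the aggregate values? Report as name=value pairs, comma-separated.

[pt_sum: lang = 'pt' OR verified >= 1]
review_id=30: ✗
review_id=31: ✓ → 131
review_id=32: ✓ → 217
review_id=33: ✗
review_id=34: ✓ → 270
review_id=35: ✗
review_id=36: ✓ → 214
review_id=37: ✗
review_id=38: ✓ → 214
pt_sum = 131 + 217 + 270 + 214 + 214 = 1046
—
[ja_sum: lang IN ('ja', 'es', 'pt')]
review_id=30: ✗
review_id=31: ✗
review_id=32: ✗
review_id=33: ✓ → 130
review_id=34: ✓ → 270
review_id=35: ✗
review_id=36: ✓ → 214
review_id=37: ✗
review_id=38: ✓ → 214
ja_sum = 130 + 270 + 214 + 214 = 828

pt_sum=1046, ja_sum=828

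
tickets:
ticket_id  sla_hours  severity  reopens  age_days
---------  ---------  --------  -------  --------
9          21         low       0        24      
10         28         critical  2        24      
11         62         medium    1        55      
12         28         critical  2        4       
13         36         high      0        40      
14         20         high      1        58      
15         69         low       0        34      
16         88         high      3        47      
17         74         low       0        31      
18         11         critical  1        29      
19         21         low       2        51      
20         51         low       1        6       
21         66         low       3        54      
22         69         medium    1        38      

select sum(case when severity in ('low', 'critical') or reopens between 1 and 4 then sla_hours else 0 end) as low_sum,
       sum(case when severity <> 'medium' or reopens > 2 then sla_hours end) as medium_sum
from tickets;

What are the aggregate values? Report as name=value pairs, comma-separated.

low_sum=608, medium_sum=513

[low_sum: severity in ('low', 'critical') or reopens between 1 and 4]
ticket_id=9: ✓ → 21
ticket_id=10: ✓ → 28
ticket_id=11: ✓ → 62
ticket_id=12: ✓ → 28
ticket_id=13: ✗
ticket_id=14: ✓ → 20
ticket_id=15: ✓ → 69
ticket_id=16: ✓ → 88
ticket_id=17: ✓ → 74
ticket_id=18: ✓ → 11
ticket_id=19: ✓ → 21
ticket_id=20: ✓ → 51
ticket_id=21: ✓ → 66
ticket_id=22: ✓ → 69
low_sum = 21 + 28 + 62 + 28 + 20 + 69 + 88 + 74 + 11 + 21 + 51 + 66 + 69 = 608
—
[medium_sum: severity <> 'medium' or reopens > 2]
ticket_id=9: ✓ → 21
ticket_id=10: ✓ → 28
ticket_id=11: ✗
ticket_id=12: ✓ → 28
ticket_id=13: ✓ → 36
ticket_id=14: ✓ → 20
ticket_id=15: ✓ → 69
ticket_id=16: ✓ → 88
ticket_id=17: ✓ → 74
ticket_id=18: ✓ → 11
ticket_id=19: ✓ → 21
ticket_id=20: ✓ → 51
ticket_id=21: ✓ → 66
ticket_id=22: ✗
medium_sum = 21 + 28 + 28 + 36 + 20 + 69 + 88 + 74 + 11 + 21 + 51 + 66 = 513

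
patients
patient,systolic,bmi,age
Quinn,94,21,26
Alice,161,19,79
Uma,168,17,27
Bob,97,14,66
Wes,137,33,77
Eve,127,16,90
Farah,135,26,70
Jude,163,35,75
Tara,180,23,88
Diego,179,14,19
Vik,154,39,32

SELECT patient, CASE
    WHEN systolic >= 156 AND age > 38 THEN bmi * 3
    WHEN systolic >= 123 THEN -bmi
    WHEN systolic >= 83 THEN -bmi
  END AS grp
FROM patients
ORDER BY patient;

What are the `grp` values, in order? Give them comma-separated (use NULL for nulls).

patient=Alice: systolic >= 156 AND age > 38 → 57
patient=Bob: systolic >= 83 → -14
patient=Diego: systolic >= 123 → -14
patient=Eve: systolic >= 123 → -16
patient=Farah: systolic >= 123 → -26
patient=Jude: systolic >= 156 AND age > 38 → 105
patient=Quinn: systolic >= 83 → -21
patient=Tara: systolic >= 156 AND age > 38 → 69
patient=Uma: systolic >= 123 → -17
patient=Vik: systolic >= 123 → -39
patient=Wes: systolic >= 123 → -33

57, -14, -14, -16, -26, 105, -21, 69, -17, -39, -33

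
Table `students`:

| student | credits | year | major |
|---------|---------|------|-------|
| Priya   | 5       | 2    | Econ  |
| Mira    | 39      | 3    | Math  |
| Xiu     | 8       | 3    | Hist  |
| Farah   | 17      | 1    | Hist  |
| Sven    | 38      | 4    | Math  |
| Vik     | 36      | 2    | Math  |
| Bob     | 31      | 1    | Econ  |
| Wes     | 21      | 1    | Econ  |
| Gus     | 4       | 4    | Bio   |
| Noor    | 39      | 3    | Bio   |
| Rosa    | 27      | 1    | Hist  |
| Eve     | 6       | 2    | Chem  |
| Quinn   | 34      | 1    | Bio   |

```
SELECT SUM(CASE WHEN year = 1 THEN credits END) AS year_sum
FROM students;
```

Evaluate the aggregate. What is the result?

student=Priya: ✗
student=Mira: ✗
student=Xiu: ✗
student=Farah: ✓ → 17
student=Sven: ✗
student=Vik: ✗
student=Bob: ✓ → 31
student=Wes: ✓ → 21
student=Gus: ✗
student=Noor: ✗
student=Rosa: ✓ → 27
student=Eve: ✗
student=Quinn: ✓ → 34
year_sum = 17 + 31 + 21 + 27 + 34 = 130

130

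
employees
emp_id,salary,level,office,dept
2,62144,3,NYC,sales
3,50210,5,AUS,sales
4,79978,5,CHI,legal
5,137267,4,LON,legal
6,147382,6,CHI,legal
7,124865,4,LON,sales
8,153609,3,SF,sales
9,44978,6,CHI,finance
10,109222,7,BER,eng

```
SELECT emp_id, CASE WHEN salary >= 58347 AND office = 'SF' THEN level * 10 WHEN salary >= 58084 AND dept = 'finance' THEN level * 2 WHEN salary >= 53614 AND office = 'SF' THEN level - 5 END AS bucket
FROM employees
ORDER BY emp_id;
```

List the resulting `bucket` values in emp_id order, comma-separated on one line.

emp_id=2: (no match → NULL) → NULL
emp_id=3: (no match → NULL) → NULL
emp_id=4: (no match → NULL) → NULL
emp_id=5: (no match → NULL) → NULL
emp_id=6: (no match → NULL) → NULL
emp_id=7: (no match → NULL) → NULL
emp_id=8: salary >= 58347 AND office = 'SF' → 30
emp_id=9: (no match → NULL) → NULL
emp_id=10: (no match → NULL) → NULL

NULL, NULL, NULL, NULL, NULL, NULL, 30, NULL, NULL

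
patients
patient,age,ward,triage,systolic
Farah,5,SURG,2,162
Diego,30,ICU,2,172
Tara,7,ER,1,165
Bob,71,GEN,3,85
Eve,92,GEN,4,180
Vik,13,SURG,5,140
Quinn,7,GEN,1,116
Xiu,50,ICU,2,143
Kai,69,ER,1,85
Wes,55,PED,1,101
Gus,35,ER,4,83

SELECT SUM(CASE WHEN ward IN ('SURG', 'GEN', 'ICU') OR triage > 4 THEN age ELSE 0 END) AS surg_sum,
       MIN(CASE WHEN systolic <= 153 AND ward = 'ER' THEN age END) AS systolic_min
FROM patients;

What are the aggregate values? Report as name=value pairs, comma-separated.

surg_sum=268, systolic_min=35

[surg_sum: ward IN ('SURG', 'GEN', 'ICU') OR triage > 4]
patient=Farah: ✓ → 5
patient=Diego: ✓ → 30
patient=Tara: ✗
patient=Bob: ✓ → 71
patient=Eve: ✓ → 92
patient=Vik: ✓ → 13
patient=Quinn: ✓ → 7
patient=Xiu: ✓ → 50
patient=Kai: ✗
patient=Wes: ✗
patient=Gus: ✗
surg_sum = 5 + 30 + 71 + 92 + 13 + 7 + 50 = 268
—
[systolic_min: systolic <= 153 AND ward = 'ER']
patient=Farah: ✗
patient=Diego: ✗
patient=Tara: ✗
patient=Bob: ✗
patient=Eve: ✗
patient=Vik: ✗
patient=Quinn: ✗
patient=Xiu: ✗
patient=Kai: ✓ → 69
patient=Wes: ✗
patient=Gus: ✓ → 35
systolic_min = MIN(69, 35) = 35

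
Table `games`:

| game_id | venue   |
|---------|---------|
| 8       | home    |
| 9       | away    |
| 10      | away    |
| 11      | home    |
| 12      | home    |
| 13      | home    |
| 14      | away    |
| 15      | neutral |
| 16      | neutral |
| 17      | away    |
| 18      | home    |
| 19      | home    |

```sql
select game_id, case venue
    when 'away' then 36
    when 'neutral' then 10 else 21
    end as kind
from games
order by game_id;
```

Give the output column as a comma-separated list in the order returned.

21, 36, 36, 21, 21, 21, 36, 10, 10, 36, 21, 21

game_id=8: ELSE → 21
game_id=9: venue='away' → 36
game_id=10: venue='away' → 36
game_id=11: ELSE → 21
game_id=12: ELSE → 21
game_id=13: ELSE → 21
game_id=14: venue='away' → 36
game_id=15: venue='neutral' → 10
game_id=16: venue='neutral' → 10
game_id=17: venue='away' → 36
game_id=18: ELSE → 21
game_id=19: ELSE → 21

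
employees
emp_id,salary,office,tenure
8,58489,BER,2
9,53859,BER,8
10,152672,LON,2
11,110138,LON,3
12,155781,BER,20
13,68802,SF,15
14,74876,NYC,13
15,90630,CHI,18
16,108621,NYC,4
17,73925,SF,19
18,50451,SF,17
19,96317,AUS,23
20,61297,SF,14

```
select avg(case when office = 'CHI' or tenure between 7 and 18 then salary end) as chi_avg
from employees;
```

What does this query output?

emp_id=8: ✗
emp_id=9: ✓ → 53859
emp_id=10: ✗
emp_id=11: ✗
emp_id=12: ✗
emp_id=13: ✓ → 68802
emp_id=14: ✓ → 74876
emp_id=15: ✓ → 90630
emp_id=16: ✗
emp_id=17: ✗
emp_id=18: ✓ → 50451
emp_id=19: ✗
emp_id=20: ✓ → 61297
chi_avg = (53859 + 68802 + 74876 + 90630 + 50451 + 61297) / 6 = 66652.5

66652.5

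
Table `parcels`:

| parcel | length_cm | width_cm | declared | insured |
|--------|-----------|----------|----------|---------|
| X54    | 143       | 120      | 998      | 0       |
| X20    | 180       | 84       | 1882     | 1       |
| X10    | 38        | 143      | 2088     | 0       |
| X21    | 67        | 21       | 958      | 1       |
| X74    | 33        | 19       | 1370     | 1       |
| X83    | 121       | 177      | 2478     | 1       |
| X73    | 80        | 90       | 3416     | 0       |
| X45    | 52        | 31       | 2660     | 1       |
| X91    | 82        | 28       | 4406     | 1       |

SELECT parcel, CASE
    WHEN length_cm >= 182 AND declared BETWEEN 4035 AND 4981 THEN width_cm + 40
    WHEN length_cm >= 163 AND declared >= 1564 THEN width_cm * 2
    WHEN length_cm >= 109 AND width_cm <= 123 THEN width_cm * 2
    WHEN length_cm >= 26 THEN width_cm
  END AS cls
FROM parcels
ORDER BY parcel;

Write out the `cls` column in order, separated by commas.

143, 168, 21, 31, 240, 90, 19, 177, 28

parcel=X10: length_cm >= 26 → 143
parcel=X20: length_cm >= 163 AND declared >= 1564 → 168
parcel=X21: length_cm >= 26 → 21
parcel=X45: length_cm >= 26 → 31
parcel=X54: length_cm >= 109 AND width_cm <= 123 → 240
parcel=X73: length_cm >= 26 → 90
parcel=X74: length_cm >= 26 → 19
parcel=X83: length_cm >= 26 → 177
parcel=X91: length_cm >= 26 → 28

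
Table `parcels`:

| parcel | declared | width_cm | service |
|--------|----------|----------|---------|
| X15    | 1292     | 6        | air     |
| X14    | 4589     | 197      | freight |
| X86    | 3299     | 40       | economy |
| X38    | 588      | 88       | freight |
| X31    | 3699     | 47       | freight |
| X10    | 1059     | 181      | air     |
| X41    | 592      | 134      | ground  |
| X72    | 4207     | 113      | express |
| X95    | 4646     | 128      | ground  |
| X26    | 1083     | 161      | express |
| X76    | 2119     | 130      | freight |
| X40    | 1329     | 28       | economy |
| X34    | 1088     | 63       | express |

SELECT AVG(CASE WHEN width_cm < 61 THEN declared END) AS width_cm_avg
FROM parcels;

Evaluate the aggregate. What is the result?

parcel=X15: ✓ → 1292
parcel=X14: ✗
parcel=X86: ✓ → 3299
parcel=X38: ✗
parcel=X31: ✓ → 3699
parcel=X10: ✗
parcel=X41: ✗
parcel=X72: ✗
parcel=X95: ✗
parcel=X26: ✗
parcel=X76: ✗
parcel=X40: ✓ → 1329
parcel=X34: ✗
width_cm_avg = (1292 + 3299 + 3699 + 1329) / 4 = 2404.75

2404.75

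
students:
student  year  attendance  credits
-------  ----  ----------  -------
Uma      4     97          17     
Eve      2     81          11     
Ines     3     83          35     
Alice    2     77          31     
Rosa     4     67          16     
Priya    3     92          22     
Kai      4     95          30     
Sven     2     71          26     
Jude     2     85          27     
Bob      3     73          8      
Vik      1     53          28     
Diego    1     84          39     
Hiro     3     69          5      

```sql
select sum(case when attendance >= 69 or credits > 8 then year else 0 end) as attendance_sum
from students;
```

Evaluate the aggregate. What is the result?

student=Uma: ✓ → 4
student=Eve: ✓ → 2
student=Ines: ✓ → 3
student=Alice: ✓ → 2
student=Rosa: ✓ → 4
student=Priya: ✓ → 3
student=Kai: ✓ → 4
student=Sven: ✓ → 2
student=Jude: ✓ → 2
student=Bob: ✓ → 3
student=Vik: ✓ → 1
student=Diego: ✓ → 1
student=Hiro: ✓ → 3
attendance_sum = 4 + 2 + 3 + 2 + 4 + 3 + 4 + 2 + 2 + 3 + 1 + 1 + 3 = 34

34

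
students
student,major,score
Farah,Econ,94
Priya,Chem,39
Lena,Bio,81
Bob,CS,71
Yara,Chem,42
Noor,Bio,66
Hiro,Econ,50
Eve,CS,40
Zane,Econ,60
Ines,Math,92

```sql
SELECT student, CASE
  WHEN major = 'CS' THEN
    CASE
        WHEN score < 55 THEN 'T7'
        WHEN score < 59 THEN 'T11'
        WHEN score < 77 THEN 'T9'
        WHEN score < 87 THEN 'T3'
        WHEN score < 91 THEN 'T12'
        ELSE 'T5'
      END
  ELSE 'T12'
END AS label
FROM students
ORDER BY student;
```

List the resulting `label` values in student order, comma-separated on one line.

T9, T7, T12, T12, T12, T12, T12, T12, T12, T12

student=Bob: major='CS' → inner[score < 77] → T9
student=Eve: major='CS' → inner[score < 55] → T7
student=Farah: major='Econ' → outer ELSE → T12
student=Hiro: major='Econ' → outer ELSE → T12
student=Ines: major='Math' → outer ELSE → T12
student=Lena: major='Bio' → outer ELSE → T12
student=Noor: major='Bio' → outer ELSE → T12
student=Priya: major='Chem' → outer ELSE → T12
student=Yara: major='Chem' → outer ELSE → T12
student=Zane: major='Econ' → outer ELSE → T12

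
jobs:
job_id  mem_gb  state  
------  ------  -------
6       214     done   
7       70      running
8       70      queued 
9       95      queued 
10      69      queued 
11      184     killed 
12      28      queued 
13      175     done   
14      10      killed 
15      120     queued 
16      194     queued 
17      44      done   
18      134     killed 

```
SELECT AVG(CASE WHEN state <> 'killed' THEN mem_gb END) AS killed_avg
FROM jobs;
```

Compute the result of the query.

job_id=6: ✓ → 214
job_id=7: ✓ → 70
job_id=8: ✓ → 70
job_id=9: ✓ → 95
job_id=10: ✓ → 69
job_id=11: ✗
job_id=12: ✓ → 28
job_id=13: ✓ → 175
job_id=14: ✗
job_id=15: ✓ → 120
job_id=16: ✓ → 194
job_id=17: ✓ → 44
job_id=18: ✗
killed_avg = (214 + 70 + 70 + 95 + 69 + 28 + 175 + 120 + 194 + 44) / 10 = 107.9

107.9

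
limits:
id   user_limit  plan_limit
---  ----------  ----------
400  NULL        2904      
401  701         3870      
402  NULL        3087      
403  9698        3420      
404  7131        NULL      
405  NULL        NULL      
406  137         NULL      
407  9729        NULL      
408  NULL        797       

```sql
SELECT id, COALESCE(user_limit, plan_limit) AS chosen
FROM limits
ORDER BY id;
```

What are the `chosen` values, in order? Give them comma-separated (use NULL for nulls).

2904, 701, 3087, 9698, 7131, NULL, 137, 9729, 797

id=400: user_limit=NULL, plan_limit=2904 → 2904
id=401: user_limit=701 → 701
id=402: user_limit=NULL, plan_limit=3087 → 3087
id=403: user_limit=9698 → 9698
id=404: user_limit=7131 → 7131
id=405: user_limit=NULL, plan_limit=NULL (all NULL) → NULL
id=406: user_limit=137 → 137
id=407: user_limit=9729 → 9729
id=408: user_limit=NULL, plan_limit=797 → 797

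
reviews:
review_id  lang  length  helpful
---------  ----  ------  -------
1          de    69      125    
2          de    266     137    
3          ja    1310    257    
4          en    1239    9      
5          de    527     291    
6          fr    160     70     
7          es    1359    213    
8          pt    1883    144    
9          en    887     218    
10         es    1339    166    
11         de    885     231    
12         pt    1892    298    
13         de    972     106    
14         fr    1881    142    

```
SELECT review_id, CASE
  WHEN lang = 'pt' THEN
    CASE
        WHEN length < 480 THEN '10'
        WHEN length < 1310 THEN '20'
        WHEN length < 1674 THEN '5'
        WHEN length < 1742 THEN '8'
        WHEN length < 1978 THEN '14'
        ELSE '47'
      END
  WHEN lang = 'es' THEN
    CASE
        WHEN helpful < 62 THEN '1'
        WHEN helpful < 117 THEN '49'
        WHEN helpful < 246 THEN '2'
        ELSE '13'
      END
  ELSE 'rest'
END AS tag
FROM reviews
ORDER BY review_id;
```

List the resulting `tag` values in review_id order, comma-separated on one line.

rest, rest, rest, rest, rest, rest, 2, 14, rest, 2, rest, 14, rest, rest

review_id=1: lang='de' → outer ELSE → rest
review_id=2: lang='de' → outer ELSE → rest
review_id=3: lang='ja' → outer ELSE → rest
review_id=4: lang='en' → outer ELSE → rest
review_id=5: lang='de' → outer ELSE → rest
review_id=6: lang='fr' → outer ELSE → rest
review_id=7: lang='es' → inner[helpful < 246] → 2
review_id=8: lang='pt' → inner[length < 1978] → 14
review_id=9: lang='en' → outer ELSE → rest
review_id=10: lang='es' → inner[helpful < 246] → 2
review_id=11: lang='de' → outer ELSE → rest
review_id=12: lang='pt' → inner[length < 1978] → 14
review_id=13: lang='de' → outer ELSE → rest
review_id=14: lang='fr' → outer ELSE → rest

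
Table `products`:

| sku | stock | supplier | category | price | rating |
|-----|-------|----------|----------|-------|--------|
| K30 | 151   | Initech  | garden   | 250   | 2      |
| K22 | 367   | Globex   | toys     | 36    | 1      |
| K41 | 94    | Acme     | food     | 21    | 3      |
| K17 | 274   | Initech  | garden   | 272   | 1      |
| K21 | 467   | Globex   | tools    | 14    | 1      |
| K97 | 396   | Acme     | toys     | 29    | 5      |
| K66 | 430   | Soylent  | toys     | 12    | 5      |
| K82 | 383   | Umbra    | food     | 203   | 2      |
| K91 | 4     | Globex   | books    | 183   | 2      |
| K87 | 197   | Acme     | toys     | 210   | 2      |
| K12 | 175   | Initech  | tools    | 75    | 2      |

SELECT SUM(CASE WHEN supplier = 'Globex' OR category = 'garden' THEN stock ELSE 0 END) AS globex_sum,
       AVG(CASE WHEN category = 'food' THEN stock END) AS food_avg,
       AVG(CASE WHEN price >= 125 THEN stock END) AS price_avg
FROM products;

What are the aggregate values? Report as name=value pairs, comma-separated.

[globex_sum: supplier = 'Globex' OR category = 'garden']
sku=K30: ✓ → 151
sku=K22: ✓ → 367
sku=K41: ✗
sku=K17: ✓ → 274
sku=K21: ✓ → 467
sku=K97: ✗
sku=K66: ✗
sku=K82: ✗
sku=K91: ✓ → 4
sku=K87: ✗
sku=K12: ✗
globex_sum = 151 + 367 + 274 + 467 + 4 = 1263
—
[food_avg: category = 'food']
sku=K30: ✗
sku=K22: ✗
sku=K41: ✓ → 94
sku=K17: ✗
sku=K21: ✗
sku=K97: ✗
sku=K66: ✗
sku=K82: ✓ → 383
sku=K91: ✗
sku=K87: ✗
sku=K12: ✗
food_avg = (94 + 383) / 2 = 238.5
—
[price_avg: price >= 125]
sku=K30: ✓ → 151
sku=K22: ✗
sku=K41: ✗
sku=K17: ✓ → 274
sku=K21: ✗
sku=K97: ✗
sku=K66: ✗
sku=K82: ✓ → 383
sku=K91: ✓ → 4
sku=K87: ✓ → 197
sku=K12: ✗
price_avg = (151 + 274 + 383 + 4 + 197) / 5 = 201.8

globex_sum=1263, food_avg=238.5, price_avg=201.8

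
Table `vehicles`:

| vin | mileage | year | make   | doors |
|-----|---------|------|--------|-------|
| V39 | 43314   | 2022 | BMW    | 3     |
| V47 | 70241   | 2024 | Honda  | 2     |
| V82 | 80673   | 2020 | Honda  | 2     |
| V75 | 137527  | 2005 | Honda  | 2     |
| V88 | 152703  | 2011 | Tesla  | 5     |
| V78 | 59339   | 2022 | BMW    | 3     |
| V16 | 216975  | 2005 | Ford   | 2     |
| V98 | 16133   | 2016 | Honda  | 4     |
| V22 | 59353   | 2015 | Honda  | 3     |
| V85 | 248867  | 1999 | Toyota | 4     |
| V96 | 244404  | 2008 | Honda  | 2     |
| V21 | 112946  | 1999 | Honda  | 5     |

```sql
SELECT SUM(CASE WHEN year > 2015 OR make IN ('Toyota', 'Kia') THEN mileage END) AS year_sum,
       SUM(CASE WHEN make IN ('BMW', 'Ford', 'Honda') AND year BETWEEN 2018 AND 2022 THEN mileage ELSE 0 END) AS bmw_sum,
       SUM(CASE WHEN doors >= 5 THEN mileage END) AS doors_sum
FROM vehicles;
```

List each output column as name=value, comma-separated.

year_sum=518567, bmw_sum=183326, doors_sum=265649

[year_sum: year > 2015 OR make IN ('Toyota', 'Kia')]
vin=V39: ✓ → 43314
vin=V47: ✓ → 70241
vin=V82: ✓ → 80673
vin=V75: ✗
vin=V88: ✗
vin=V78: ✓ → 59339
vin=V16: ✗
vin=V98: ✓ → 16133
vin=V22: ✗
vin=V85: ✓ → 248867
vin=V96: ✗
vin=V21: ✗
year_sum = 43314 + 70241 + 80673 + 59339 + 16133 + 248867 = 518567
—
[bmw_sum: make IN ('BMW', 'Ford', 'Honda') AND year BETWEEN 2018 AND 2022]
vin=V39: ✓ → 43314
vin=V47: ✗
vin=V82: ✓ → 80673
vin=V75: ✗
vin=V88: ✗
vin=V78: ✓ → 59339
vin=V16: ✗
vin=V98: ✗
vin=V22: ✗
vin=V85: ✗
vin=V96: ✗
vin=V21: ✗
bmw_sum = 43314 + 80673 + 59339 = 183326
—
[doors_sum: doors >= 5]
vin=V39: ✗
vin=V47: ✗
vin=V82: ✗
vin=V75: ✗
vin=V88: ✓ → 152703
vin=V78: ✗
vin=V16: ✗
vin=V98: ✗
vin=V22: ✗
vin=V85: ✗
vin=V96: ✗
vin=V21: ✓ → 112946
doors_sum = 152703 + 112946 = 265649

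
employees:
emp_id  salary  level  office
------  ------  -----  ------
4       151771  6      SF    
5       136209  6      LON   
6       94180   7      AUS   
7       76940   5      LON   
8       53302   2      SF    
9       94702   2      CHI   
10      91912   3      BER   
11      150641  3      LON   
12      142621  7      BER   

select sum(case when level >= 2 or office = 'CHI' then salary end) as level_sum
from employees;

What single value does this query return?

emp_id=4: ✓ → 151771
emp_id=5: ✓ → 136209
emp_id=6: ✓ → 94180
emp_id=7: ✓ → 76940
emp_id=8: ✓ → 53302
emp_id=9: ✓ → 94702
emp_id=10: ✓ → 91912
emp_id=11: ✓ → 150641
emp_id=12: ✓ → 142621
level_sum = 151771 + 136209 + 94180 + 76940 + 53302 + 94702 + 91912 + 150641 + 142621 = 992278

992278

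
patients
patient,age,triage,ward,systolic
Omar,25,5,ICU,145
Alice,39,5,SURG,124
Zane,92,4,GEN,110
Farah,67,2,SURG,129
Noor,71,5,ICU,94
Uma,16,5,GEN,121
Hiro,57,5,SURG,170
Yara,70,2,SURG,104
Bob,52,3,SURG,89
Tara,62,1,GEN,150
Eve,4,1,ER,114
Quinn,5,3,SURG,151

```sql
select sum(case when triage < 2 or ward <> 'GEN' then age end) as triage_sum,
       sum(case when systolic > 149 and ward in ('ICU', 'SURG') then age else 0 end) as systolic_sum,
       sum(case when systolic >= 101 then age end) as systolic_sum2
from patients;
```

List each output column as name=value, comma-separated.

[triage_sum: triage < 2 or ward <> 'GEN']
patient=Omar: ✓ → 25
patient=Alice: ✓ → 39
patient=Zane: ✗
patient=Farah: ✓ → 67
patient=Noor: ✓ → 71
patient=Uma: ✗
patient=Hiro: ✓ → 57
patient=Yara: ✓ → 70
patient=Bob: ✓ → 52
patient=Tara: ✓ → 62
patient=Eve: ✓ → 4
patient=Quinn: ✓ → 5
triage_sum = 25 + 39 + 67 + 71 + 57 + 70 + 52 + 62 + 4 + 5 = 452
—
[systolic_sum: systolic > 149 and ward in ('ICU', 'SURG')]
patient=Omar: ✗
patient=Alice: ✗
patient=Zane: ✗
patient=Farah: ✗
patient=Noor: ✗
patient=Uma: ✗
patient=Hiro: ✓ → 57
patient=Yara: ✗
patient=Bob: ✗
patient=Tara: ✗
patient=Eve: ✗
patient=Quinn: ✓ → 5
systolic_sum = 57 + 5 = 62
—
[systolic_sum2: systolic >= 101]
patient=Omar: ✓ → 25
patient=Alice: ✓ → 39
patient=Zane: ✓ → 92
patient=Farah: ✓ → 67
patient=Noor: ✗
patient=Uma: ✓ → 16
patient=Hiro: ✓ → 57
patient=Yara: ✓ → 70
patient=Bob: ✗
patient=Tara: ✓ → 62
patient=Eve: ✓ → 4
patient=Quinn: ✓ → 5
systolic_sum2 = 25 + 39 + 92 + 67 + 16 + 57 + 70 + 62 + 4 + 5 = 437

triage_sum=452, systolic_sum=62, systolic_sum2=437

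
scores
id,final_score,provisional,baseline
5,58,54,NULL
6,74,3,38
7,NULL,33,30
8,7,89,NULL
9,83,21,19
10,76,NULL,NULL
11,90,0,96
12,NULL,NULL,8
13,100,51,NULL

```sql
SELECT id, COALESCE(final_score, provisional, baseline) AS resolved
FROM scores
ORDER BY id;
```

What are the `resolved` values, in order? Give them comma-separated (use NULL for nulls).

id=5: final_score=58 → 58
id=6: final_score=74 → 74
id=7: final_score=NULL, provisional=33 → 33
id=8: final_score=7 → 7
id=9: final_score=83 → 83
id=10: final_score=76 → 76
id=11: final_score=90 → 90
id=12: final_score=NULL, provisional=NULL, baseline=8 → 8
id=13: final_score=100 → 100

58, 74, 33, 7, 83, 76, 90, 8, 100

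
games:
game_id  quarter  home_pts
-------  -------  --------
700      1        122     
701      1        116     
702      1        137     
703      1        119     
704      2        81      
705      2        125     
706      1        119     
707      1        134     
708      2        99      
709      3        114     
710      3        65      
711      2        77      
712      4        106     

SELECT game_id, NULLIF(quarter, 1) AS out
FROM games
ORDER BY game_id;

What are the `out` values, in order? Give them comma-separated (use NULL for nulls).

game_id=700: quarter=1 vs 1: equal → NULL
game_id=701: quarter=1 vs 1: equal → NULL
game_id=702: quarter=1 vs 1: equal → NULL
game_id=703: quarter=1 vs 1: equal → NULL
game_id=704: quarter=2 vs 1: differ → 2
game_id=705: quarter=2 vs 1: differ → 2
game_id=706: quarter=1 vs 1: equal → NULL
game_id=707: quarter=1 vs 1: equal → NULL
game_id=708: quarter=2 vs 1: differ → 2
game_id=709: quarter=3 vs 1: differ → 3
game_id=710: quarter=3 vs 1: differ → 3
game_id=711: quarter=2 vs 1: differ → 2
game_id=712: quarter=4 vs 1: differ → 4

NULL, NULL, NULL, NULL, 2, 2, NULL, NULL, 2, 3, 3, 2, 4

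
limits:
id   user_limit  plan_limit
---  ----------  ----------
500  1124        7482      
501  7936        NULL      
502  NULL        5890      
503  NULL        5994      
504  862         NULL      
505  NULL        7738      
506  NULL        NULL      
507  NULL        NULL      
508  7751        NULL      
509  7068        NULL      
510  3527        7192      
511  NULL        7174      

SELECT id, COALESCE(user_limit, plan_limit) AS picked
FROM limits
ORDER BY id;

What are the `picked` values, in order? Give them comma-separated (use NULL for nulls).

1124, 7936, 5890, 5994, 862, 7738, NULL, NULL, 7751, 7068, 3527, 7174

id=500: user_limit=1124 → 1124
id=501: user_limit=7936 → 7936
id=502: user_limit=NULL, plan_limit=5890 → 5890
id=503: user_limit=NULL, plan_limit=5994 → 5994
id=504: user_limit=862 → 862
id=505: user_limit=NULL, plan_limit=7738 → 7738
id=506: user_limit=NULL, plan_limit=NULL (all NULL) → NULL
id=507: user_limit=NULL, plan_limit=NULL (all NULL) → NULL
id=508: user_limit=7751 → 7751
id=509: user_limit=7068 → 7068
id=510: user_limit=3527 → 3527
id=511: user_limit=NULL, plan_limit=7174 → 7174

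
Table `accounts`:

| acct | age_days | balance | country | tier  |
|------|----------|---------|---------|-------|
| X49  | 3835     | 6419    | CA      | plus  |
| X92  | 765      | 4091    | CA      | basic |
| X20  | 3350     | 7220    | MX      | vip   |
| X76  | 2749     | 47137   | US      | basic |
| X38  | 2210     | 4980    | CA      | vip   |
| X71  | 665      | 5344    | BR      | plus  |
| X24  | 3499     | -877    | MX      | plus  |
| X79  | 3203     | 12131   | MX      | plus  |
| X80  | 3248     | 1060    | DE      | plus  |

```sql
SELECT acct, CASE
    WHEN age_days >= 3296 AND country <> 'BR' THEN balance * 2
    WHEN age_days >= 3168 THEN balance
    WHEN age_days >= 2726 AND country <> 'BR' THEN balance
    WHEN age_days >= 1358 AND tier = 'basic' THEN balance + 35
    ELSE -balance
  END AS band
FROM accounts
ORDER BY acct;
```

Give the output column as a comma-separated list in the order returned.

14440, -1754, -4980, 12838, -5344, 47137, 12131, 1060, -4091

acct=X20: age_days >= 3296 AND country <> 'BR' → 14440
acct=X24: age_days >= 3296 AND country <> 'BR' → -1754
acct=X38: ELSE → -4980
acct=X49: age_days >= 3296 AND country <> 'BR' → 12838
acct=X71: ELSE → -5344
acct=X76: age_days >= 2726 AND country <> 'BR' → 47137
acct=X79: age_days >= 3168 → 12131
acct=X80: age_days >= 3168 → 1060
acct=X92: ELSE → -4091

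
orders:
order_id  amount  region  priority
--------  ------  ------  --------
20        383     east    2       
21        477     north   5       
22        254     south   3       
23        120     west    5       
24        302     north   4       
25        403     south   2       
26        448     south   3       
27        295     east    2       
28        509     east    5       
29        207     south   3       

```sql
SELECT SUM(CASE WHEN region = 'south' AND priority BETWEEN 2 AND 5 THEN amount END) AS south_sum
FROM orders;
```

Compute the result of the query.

order_id=20: ✗
order_id=21: ✗
order_id=22: ✓ → 254
order_id=23: ✗
order_id=24: ✗
order_id=25: ✓ → 403
order_id=26: ✓ → 448
order_id=27: ✗
order_id=28: ✗
order_id=29: ✓ → 207
south_sum = 254 + 403 + 448 + 207 = 1312

1312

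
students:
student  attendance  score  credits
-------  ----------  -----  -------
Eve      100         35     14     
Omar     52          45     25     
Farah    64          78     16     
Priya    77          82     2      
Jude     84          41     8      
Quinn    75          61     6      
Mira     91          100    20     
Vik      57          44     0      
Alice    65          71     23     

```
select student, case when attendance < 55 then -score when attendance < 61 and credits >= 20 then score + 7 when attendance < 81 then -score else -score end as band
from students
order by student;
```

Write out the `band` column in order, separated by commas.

student=Alice: attendance < 81 → -71
student=Eve: ELSE → -35
student=Farah: attendance < 81 → -78
student=Jude: ELSE → -41
student=Mira: ELSE → -100
student=Omar: attendance < 55 → -45
student=Priya: attendance < 81 → -82
student=Quinn: attendance < 81 → -61
student=Vik: attendance < 81 → -44

-71, -35, -78, -41, -100, -45, -82, -61, -44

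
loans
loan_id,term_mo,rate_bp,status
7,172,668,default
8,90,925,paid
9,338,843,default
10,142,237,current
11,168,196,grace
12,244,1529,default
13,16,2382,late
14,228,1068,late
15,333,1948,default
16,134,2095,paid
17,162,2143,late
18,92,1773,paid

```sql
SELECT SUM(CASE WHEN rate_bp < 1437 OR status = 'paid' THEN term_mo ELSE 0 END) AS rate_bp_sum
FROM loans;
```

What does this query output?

1364

loan_id=7: ✓ → 172
loan_id=8: ✓ → 90
loan_id=9: ✓ → 338
loan_id=10: ✓ → 142
loan_id=11: ✓ → 168
loan_id=12: ✗
loan_id=13: ✗
loan_id=14: ✓ → 228
loan_id=15: ✗
loan_id=16: ✓ → 134
loan_id=17: ✗
loan_id=18: ✓ → 92
rate_bp_sum = 172 + 90 + 338 + 142 + 168 + 228 + 134 + 92 = 1364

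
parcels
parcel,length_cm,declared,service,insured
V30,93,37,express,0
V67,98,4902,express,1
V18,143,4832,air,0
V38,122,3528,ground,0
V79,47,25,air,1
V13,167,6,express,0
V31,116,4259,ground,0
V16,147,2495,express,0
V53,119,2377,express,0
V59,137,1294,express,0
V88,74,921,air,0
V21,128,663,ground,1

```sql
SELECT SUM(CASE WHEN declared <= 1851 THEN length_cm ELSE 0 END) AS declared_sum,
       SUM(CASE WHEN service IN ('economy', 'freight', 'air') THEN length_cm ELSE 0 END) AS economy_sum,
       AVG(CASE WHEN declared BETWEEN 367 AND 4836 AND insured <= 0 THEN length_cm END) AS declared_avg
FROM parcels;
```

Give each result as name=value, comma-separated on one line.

declared_sum=646, economy_sum=264, declared_avg=122.5714285714

[declared_sum: declared <= 1851]
parcel=V30: ✓ → 93
parcel=V67: ✗
parcel=V18: ✗
parcel=V38: ✗
parcel=V79: ✓ → 47
parcel=V13: ✓ → 167
parcel=V31: ✗
parcel=V16: ✗
parcel=V53: ✗
parcel=V59: ✓ → 137
parcel=V88: ✓ → 74
parcel=V21: ✓ → 128
declared_sum = 93 + 47 + 167 + 137 + 74 + 128 = 646
—
[economy_sum: service IN ('economy', 'freight', 'air')]
parcel=V30: ✗
parcel=V67: ✗
parcel=V18: ✓ → 143
parcel=V38: ✗
parcel=V79: ✓ → 47
parcel=V13: ✗
parcel=V31: ✗
parcel=V16: ✗
parcel=V53: ✗
parcel=V59: ✗
parcel=V88: ✓ → 74
parcel=V21: ✗
economy_sum = 143 + 47 + 74 = 264
—
[declared_avg: declared BETWEEN 367 AND 4836 AND insured <= 0]
parcel=V30: ✗
parcel=V67: ✗
parcel=V18: ✓ → 143
parcel=V38: ✓ → 122
parcel=V79: ✗
parcel=V13: ✗
parcel=V31: ✓ → 116
parcel=V16: ✓ → 147
parcel=V53: ✓ → 119
parcel=V59: ✓ → 137
parcel=V88: ✓ → 74
parcel=V21: ✗
declared_avg = (143 + 122 + 116 + 147 + 119 + 137 + 74) / 7 = 122.5714285714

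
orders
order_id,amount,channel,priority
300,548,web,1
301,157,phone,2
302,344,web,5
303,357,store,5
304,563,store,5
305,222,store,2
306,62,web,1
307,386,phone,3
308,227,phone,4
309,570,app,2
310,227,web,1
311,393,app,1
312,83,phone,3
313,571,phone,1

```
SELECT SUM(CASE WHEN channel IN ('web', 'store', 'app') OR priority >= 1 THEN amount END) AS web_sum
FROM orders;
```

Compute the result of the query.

4710

order_id=300: ✓ → 548
order_id=301: ✓ → 157
order_id=302: ✓ → 344
order_id=303: ✓ → 357
order_id=304: ✓ → 563
order_id=305: ✓ → 222
order_id=306: ✓ → 62
order_id=307: ✓ → 386
order_id=308: ✓ → 227
order_id=309: ✓ → 570
order_id=310: ✓ → 227
order_id=311: ✓ → 393
order_id=312: ✓ → 83
order_id=313: ✓ → 571
web_sum = 548 + 157 + 344 + 357 + 563 + 222 + 62 + 386 + 227 + 570 + 227 + 393 + 83 + 571 = 4710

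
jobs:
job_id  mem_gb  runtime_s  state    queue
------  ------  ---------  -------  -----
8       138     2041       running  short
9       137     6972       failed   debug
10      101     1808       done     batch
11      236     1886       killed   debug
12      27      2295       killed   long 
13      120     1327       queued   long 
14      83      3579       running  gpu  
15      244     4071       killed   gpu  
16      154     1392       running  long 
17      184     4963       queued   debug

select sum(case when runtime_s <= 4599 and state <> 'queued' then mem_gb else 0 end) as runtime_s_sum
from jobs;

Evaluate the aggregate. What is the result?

job_id=8: ✓ → 138
job_id=9: ✗
job_id=10: ✓ → 101
job_id=11: ✓ → 236
job_id=12: ✓ → 27
job_id=13: ✗
job_id=14: ✓ → 83
job_id=15: ✓ → 244
job_id=16: ✓ → 154
job_id=17: ✗
runtime_s_sum = 138 + 101 + 236 + 27 + 83 + 244 + 154 = 983

983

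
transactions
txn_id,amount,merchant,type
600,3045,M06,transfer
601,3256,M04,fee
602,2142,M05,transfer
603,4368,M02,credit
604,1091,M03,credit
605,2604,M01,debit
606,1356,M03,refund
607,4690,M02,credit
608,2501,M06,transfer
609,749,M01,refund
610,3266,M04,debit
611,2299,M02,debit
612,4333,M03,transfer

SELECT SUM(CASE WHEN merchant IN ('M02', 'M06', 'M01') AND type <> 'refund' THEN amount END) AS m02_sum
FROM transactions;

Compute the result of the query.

19507

txn_id=600: ✓ → 3045
txn_id=601: ✗
txn_id=602: ✗
txn_id=603: ✓ → 4368
txn_id=604: ✗
txn_id=605: ✓ → 2604
txn_id=606: ✗
txn_id=607: ✓ → 4690
txn_id=608: ✓ → 2501
txn_id=609: ✗
txn_id=610: ✗
txn_id=611: ✓ → 2299
txn_id=612: ✗
m02_sum = 3045 + 4368 + 2604 + 4690 + 2501 + 2299 = 19507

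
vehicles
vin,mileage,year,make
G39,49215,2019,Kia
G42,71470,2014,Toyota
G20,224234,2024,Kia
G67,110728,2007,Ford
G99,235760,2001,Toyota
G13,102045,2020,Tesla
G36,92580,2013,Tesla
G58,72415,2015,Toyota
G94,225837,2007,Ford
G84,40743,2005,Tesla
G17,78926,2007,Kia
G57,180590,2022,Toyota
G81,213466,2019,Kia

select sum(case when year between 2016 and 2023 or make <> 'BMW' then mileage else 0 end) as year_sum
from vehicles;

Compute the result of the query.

vin=G39: ✓ → 49215
vin=G42: ✓ → 71470
vin=G20: ✓ → 224234
vin=G67: ✓ → 110728
vin=G99: ✓ → 235760
vin=G13: ✓ → 102045
vin=G36: ✓ → 92580
vin=G58: ✓ → 72415
vin=G94: ✓ → 225837
vin=G84: ✓ → 40743
vin=G17: ✓ → 78926
vin=G57: ✓ → 180590
vin=G81: ✓ → 213466
year_sum = 49215 + 71470 + 224234 + 110728 + 235760 + 102045 + 92580 + 72415 + 225837 + 40743 + 78926 + 180590 + 213466 = 1698009

1698009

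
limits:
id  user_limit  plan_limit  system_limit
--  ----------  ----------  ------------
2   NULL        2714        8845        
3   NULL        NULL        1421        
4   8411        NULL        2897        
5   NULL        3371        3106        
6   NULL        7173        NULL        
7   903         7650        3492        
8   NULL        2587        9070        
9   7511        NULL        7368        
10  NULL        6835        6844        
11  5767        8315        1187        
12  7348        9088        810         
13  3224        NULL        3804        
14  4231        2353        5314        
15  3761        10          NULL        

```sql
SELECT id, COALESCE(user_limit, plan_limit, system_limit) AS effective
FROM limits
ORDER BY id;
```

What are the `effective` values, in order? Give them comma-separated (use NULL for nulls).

id=2: user_limit=NULL, plan_limit=2714 → 2714
id=3: user_limit=NULL, plan_limit=NULL, system_limit=1421 → 1421
id=4: user_limit=8411 → 8411
id=5: user_limit=NULL, plan_limit=3371 → 3371
id=6: user_limit=NULL, plan_limit=7173 → 7173
id=7: user_limit=903 → 903
id=8: user_limit=NULL, plan_limit=2587 → 2587
id=9: user_limit=7511 → 7511
id=10: user_limit=NULL, plan_limit=6835 → 6835
id=11: user_limit=5767 → 5767
id=12: user_limit=7348 → 7348
id=13: user_limit=3224 → 3224
id=14: user_limit=4231 → 4231
id=15: user_limit=3761 → 3761

2714, 1421, 8411, 3371, 7173, 903, 2587, 7511, 6835, 5767, 7348, 3224, 4231, 3761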